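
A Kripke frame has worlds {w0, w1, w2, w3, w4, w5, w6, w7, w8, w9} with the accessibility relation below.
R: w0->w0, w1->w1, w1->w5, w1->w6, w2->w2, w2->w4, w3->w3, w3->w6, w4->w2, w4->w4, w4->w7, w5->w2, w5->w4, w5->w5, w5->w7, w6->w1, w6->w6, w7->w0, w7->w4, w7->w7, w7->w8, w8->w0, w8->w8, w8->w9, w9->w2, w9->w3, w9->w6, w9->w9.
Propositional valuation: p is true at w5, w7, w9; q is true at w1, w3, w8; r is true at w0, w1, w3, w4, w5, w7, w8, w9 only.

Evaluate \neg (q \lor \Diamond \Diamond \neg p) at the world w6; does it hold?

Recall that \Diamond ψ holds at a world iff ψ holds at some accessible world.
At w6: q \lor \Diamond \Diamond \neg p is true, so \neg (q \lor \Diamond \Diamond \neg p) is false.
  At w6: q is false, \Diamond \Diamond \neg p is true, so q \lor \Diamond \Diamond \neg p is true.
    At w6: \Diamond \Diamond \neg p requires \Diamond \neg p at some successor in {w1, w6}.
      \Diamond \neg p holds at w1, so \Diamond \Diamond \neg p is true at w6.

No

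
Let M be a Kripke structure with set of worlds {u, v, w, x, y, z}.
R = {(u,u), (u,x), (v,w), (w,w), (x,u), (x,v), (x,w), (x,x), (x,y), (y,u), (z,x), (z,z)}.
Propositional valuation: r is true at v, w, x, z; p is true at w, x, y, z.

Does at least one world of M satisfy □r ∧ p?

Recall that □ψ holds at a world iff ψ holds at every accessible world, and ◇ψ holds iff ψ holds at some accessible world.
Let φ = □r ∧ p. Evaluate φ at each world:
  u (successors {u, x}): φ is false.
  v (successors {w}): φ is false.
  w (successors {w}): φ is true.
  x (successors {u, v, w, x, y}): φ is false.
  y (successors {u}): φ is false.
  z (successors {x, z}): φ is true.
Detail at w (witness):
  At w: □r is true, p is true, so □r ∧ p is true.
    At w: □r requires r at every successor {w}.
      At w: r is true.
    So □r is true at w.

Yes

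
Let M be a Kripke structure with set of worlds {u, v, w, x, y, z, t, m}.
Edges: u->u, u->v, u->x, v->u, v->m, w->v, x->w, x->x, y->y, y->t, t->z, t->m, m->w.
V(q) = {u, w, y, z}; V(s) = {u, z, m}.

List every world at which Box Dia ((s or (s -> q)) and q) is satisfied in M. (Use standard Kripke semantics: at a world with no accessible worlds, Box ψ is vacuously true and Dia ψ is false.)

Let φ = Box Dia ((s or (s -> q)) and q). Evaluate φ at each world:
  u (successors {u, v, x}): φ is true.
  v (successors {u, m}): φ is true.
  w (successors {v}): φ is true.
  x (successors {w, x}): φ is false.
  y (successors {y, t}): φ is true.
  z (successors ∅): φ is true.
  t (successors {z, m}): φ is false.
  m (successors {w}): φ is false.
For instance, at x:
  At x: Box Dia ((s or (s -> q)) and q) requires Dia ((s or (s -> q)) and q) at every successor {w, x}.
    Dia ((s or (s -> q)) and q) fails at w, so Box Dia ((s or (s -> q)) and q) is false at x.
      At w: Dia ((s or (s -> q)) and q) requires (s or (s -> q)) and q at some successor in {v}.
        At v: (s or (s -> q)) and q is false.
      So Dia ((s or (s -> q)) and q) is false at w.
Satisfying worlds: {u, v, w, y, z}

u, v, w, y, z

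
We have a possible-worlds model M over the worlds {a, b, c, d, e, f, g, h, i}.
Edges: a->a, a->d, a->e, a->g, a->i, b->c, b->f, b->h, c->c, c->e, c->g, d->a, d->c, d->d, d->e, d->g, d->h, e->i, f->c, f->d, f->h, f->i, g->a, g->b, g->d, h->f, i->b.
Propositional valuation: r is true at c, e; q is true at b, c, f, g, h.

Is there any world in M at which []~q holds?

Recall that []ψ holds at a world iff ψ holds at every accessible world, and <>ψ holds iff ψ holds at some accessible world.
Let φ = []~q. Evaluate φ at each world:
  a (successors {a, d, e, g, i}): φ is false.
  b (successors {c, f, h}): φ is false.
  c (successors {c, e, g}): φ is false.
  d (successors {a, c, d, e, g, h}): φ is false.
  e (successors {i}): φ is true.
  f (successors {c, d, h, i}): φ is false.
  g (successors {a, b, d}): φ is false.
  h (successors {f}): φ is false.
  i (successors {b}): φ is false.
Detail at e (witness):
  At e: []~q requires ~q at every successor {i}.
    At i: ~q is true.
  So []~q is true at e.

Yes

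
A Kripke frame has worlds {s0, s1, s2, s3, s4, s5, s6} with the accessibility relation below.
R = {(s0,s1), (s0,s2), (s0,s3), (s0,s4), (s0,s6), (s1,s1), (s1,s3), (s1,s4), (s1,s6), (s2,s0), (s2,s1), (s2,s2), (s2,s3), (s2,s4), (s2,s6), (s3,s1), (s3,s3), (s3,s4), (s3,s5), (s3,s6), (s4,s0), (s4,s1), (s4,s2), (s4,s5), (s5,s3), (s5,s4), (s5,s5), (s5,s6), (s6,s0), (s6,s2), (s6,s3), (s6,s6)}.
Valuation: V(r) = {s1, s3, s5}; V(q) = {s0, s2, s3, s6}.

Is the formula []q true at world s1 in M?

No

At s1: []q requires q at every successor {s1, s3, s4, s6}.
  q fails at s1, so []q is false at s1.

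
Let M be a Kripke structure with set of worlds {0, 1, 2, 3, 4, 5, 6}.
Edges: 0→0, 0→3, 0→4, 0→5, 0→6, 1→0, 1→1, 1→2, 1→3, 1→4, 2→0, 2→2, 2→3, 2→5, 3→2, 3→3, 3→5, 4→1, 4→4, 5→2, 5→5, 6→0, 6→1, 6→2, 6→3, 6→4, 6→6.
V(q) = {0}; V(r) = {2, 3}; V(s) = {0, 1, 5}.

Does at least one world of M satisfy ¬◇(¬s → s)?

Let φ = ¬◇(¬s → s). Evaluate φ at each world:
  0 (successors {0, 3, 4, 5, 6}): φ is false.
  1 (successors {0, 1, 2, 3, 4}): φ is false.
  2 (successors {0, 2, 3, 5}): φ is false.
  3 (successors {2, 3, 5}): φ is false.
  4 (successors {1, 4}): φ is false.
  5 (successors {2, 5}): φ is false.
  6 (successors {0, 1, 2, 3, 4, 6}): φ is false.
For instance, at 3:
  At 3: ◇(¬s → s) is true, so ¬◇(¬s → s) is false.
    At 3: ◇(¬s → s) requires ¬s → s at some successor in {2, 3, 5}.
      ¬s → s holds at 5, so ◇(¬s → s) is true at 3.

No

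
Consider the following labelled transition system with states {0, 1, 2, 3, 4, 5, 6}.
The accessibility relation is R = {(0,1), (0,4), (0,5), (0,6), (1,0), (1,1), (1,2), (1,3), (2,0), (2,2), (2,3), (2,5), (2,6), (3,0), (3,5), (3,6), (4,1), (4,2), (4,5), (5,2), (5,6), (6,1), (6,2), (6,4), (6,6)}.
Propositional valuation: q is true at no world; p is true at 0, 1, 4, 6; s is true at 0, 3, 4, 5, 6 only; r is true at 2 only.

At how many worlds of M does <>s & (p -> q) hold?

Recall that <>ψ holds at a world iff ψ holds at some accessible world.
Let φ = <>s & (p -> q). Evaluate φ at each world:
  0 (successors {1, 4, 5, 6}): φ is false.
  1 (successors {0, 1, 2, 3}): φ is false.
  2 (successors {0, 2, 3, 5, 6}): φ is true.
  3 (successors {0, 5, 6}): φ is true.
  4 (successors {1, 2, 5}): φ is false.
  5 (successors {2, 6}): φ is true.
  6 (successors {1, 2, 4, 6}): φ is false.
For instance, at 1:
  At 1: <>s is true, p -> q is false, so <>s & (p -> q) is false.
    At 1: <>s requires s at some successor in {0, 1, 2, 3}.
      s holds at 0, so <>s is true at 1.
Satisfying worlds: {2, 3, 5}

3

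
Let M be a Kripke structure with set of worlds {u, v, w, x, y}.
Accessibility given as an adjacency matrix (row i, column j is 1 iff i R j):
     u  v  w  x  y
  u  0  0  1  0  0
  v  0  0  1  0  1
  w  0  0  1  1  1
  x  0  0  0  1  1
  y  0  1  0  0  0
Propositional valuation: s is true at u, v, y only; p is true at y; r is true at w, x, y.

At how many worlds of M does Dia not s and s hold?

2

Let φ = Dia not s and s. Evaluate φ at each world:
  u (successors {w}): φ is true.
  v (successors {w, y}): φ is true.
  w (successors {w, x, y}): φ is false.
  x (successors {x, y}): φ is false.
  y (successors {v}): φ is false.
For instance, at v:
  At v: Dia not s is true, s is true, so Dia not s and s is true.
    At v: Dia not s requires not s at some successor in {w, y}.
      not s holds at w, so Dia not s is true at v.
Satisfying worlds: {u, v}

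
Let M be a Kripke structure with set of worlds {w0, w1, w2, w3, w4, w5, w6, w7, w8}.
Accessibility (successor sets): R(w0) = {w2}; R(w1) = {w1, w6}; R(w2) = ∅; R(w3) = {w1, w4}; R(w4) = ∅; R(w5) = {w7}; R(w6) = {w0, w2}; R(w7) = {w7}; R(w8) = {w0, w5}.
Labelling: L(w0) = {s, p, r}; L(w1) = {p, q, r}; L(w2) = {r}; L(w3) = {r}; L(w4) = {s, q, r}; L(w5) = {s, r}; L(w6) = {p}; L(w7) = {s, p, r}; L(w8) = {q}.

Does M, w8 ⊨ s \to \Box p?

At w8: s is false, \Box p is false, so s \to \Box p is true.
  At w8: \Box p requires p at every successor {w0, w5}.
    p fails at w5, so \Box p is false at w8.

Yes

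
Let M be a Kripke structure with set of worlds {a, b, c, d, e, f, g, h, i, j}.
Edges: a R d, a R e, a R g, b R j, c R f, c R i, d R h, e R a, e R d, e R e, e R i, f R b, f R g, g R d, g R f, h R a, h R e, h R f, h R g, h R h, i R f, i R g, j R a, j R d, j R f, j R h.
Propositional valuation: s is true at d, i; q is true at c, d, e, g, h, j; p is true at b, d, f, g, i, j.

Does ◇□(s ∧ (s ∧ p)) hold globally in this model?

Let φ = ◇□(s ∧ (s ∧ p)). Evaluate φ at each world:
  a (successors {d, e, g}): φ is false.
  b (successors {j}): φ is false.
  c (successors {f, i}): φ is false.
  d (successors {h}): φ is false.
  e (successors {a, d, e, i}): φ is false.
  f (successors {b, g}): φ is false.
  g (successors {d, f}): φ is false.
  h (successors {a, e, f, g, h}): φ is false.
  i (successors {f, g}): φ is false.
  j (successors {a, d, f, h}): φ is false.
Detail at a (counterexample):
  At a: ◇□(s ∧ (s ∧ p)) requires □(s ∧ (s ∧ p)) at some successor in {d, e, g}.
    At d: □(s ∧ (s ∧ p)) is false.
    At e: □(s ∧ (s ∧ p)) is false.
    At g: □(s ∧ (s ∧ p)) is false.
  So ◇□(s ∧ (s ∧ p)) is false at a.

No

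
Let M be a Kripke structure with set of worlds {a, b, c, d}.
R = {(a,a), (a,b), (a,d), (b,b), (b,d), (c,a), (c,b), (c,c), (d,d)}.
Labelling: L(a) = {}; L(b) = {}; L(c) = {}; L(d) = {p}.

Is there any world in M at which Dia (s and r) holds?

Let φ = Dia (s and r). Evaluate φ at each world:
  a (successors {a, b, d}): φ is false.
  b (successors {b, d}): φ is false.
  c (successors {a, b, c}): φ is false.
  d (successors {d}): φ is false.
For instance, at a:
  At a: Dia (s and r) requires s and r at some successor in {a, b, d}.
    At a: s and r is false.
    At b: s and r is false.
    At d: s and r is false.
  So Dia (s and r) is false at a.

No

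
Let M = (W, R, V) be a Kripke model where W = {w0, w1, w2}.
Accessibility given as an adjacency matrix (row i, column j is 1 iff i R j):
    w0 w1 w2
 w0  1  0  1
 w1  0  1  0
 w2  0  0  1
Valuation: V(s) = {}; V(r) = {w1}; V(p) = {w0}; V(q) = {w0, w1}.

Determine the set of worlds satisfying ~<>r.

w0, w2

Let φ = ~<>r. Evaluate φ at each world:
  w0 (successors {w0, w2}): φ is true.
  w1 (successors {w1}): φ is false.
  w2 (successors {w2}): φ is true.
For instance, at w0:
  At w0: <>r is false, so ~<>r is true.
    At w0: <>r requires r at some successor in {w0, w2}.
      At w0: r is false.
      At w2: r is false.
    So <>r is false at w0.
Satisfying worlds: {w0, w2}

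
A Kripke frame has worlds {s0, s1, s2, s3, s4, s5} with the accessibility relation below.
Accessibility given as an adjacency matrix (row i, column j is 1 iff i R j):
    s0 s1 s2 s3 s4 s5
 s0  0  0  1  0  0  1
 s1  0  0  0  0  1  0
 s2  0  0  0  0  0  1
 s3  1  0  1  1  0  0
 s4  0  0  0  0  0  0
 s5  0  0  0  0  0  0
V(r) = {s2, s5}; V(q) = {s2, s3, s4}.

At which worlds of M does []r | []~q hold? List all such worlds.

s0, s2, s4, s5

Let φ = []r | []~q. Evaluate φ at each world:
  s0 (successors {s2, s5}): φ is true.
  s1 (successors {s4}): φ is false.
  s2 (successors {s5}): φ is true.
  s3 (successors {s0, s2, s3}): φ is false.
  s4 (successors ∅): φ is true.
  s5 (successors ∅): φ is true.
For instance, at s3:
  At s3: []r is false, []~q is false, so []r | []~q is false.
    At s3: []r requires r at every successor {s0, s2, s3}.
      r fails at s0, so []r is false at s3.
    At s3: []~q requires ~q at every successor {s0, s2, s3}.
      ~q fails at s2, so []~q is false at s3.
Satisfying worlds: {s0, s2, s4, s5}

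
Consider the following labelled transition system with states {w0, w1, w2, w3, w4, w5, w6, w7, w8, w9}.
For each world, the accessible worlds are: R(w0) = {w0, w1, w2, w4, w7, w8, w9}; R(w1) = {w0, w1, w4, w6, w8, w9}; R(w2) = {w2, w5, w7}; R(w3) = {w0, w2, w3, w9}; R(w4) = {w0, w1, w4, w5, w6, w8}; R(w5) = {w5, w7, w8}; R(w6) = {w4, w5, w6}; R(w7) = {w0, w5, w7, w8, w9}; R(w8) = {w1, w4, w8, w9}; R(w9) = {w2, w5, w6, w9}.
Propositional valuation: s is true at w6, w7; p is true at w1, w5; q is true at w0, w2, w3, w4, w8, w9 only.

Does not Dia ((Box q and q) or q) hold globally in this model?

No

Let φ = not Dia ((Box q and q) or q). Evaluate φ at each world:
  w0 (successors {w0, w1, w2, w4, w7, w8, w9}): φ is false.
  w1 (successors {w0, w1, w4, w6, w8, w9}): φ is false.
  w2 (successors {w2, w5, w7}): φ is false.
  w3 (successors {w0, w2, w3, w9}): φ is false.
  w4 (successors {w0, w1, w4, w5, w6, w8}): φ is false.
  w5 (successors {w5, w7, w8}): φ is false.
  w6 (successors {w4, w5, w6}): φ is false.
  w7 (successors {w0, w5, w7, w8, w9}): φ is false.
  w8 (successors {w1, w4, w8, w9}): φ is false.
  w9 (successors {w2, w5, w6, w9}): φ is false.
Detail at w0 (counterexample):
  At w0: Dia ((Box q and q) or q) is true, so not Dia ((Box q and q) or q) is false.
    At w0: Dia ((Box q and q) or q) requires (Box q and q) or q at some successor in {w0, w1, w2, w4, w7, w8, w9}.
      (Box q and q) or q holds at w0, so Dia ((Box q and q) or q) is true at w0.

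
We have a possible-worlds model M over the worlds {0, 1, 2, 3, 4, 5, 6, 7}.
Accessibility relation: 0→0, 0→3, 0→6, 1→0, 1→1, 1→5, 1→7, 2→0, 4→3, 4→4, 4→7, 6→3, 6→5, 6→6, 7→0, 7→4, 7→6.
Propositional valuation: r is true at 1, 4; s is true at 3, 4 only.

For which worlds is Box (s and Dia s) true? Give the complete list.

Let φ = Box (s and Dia s). Evaluate φ at each world:
  0 (successors {0, 3, 6}): φ is false.
  1 (successors {0, 1, 5, 7}): φ is false.
  2 (successors {0}): φ is false.
  3 (successors ∅): φ is true.
  4 (successors {3, 4, 7}): φ is false.
  5 (successors ∅): φ is true.
  6 (successors {3, 5, 6}): φ is false.
  7 (successors {0, 4, 6}): φ is false.
For instance, at 2:
  At 2: Box (s and Dia s) requires s and Dia s at every successor {0}.
    s and Dia s fails at 0, so Box (s and Dia s) is false at 2.
      At 0: s is false, Dia s is true, so s and Dia s is false.
Satisfying worlds: {3, 5}

3, 5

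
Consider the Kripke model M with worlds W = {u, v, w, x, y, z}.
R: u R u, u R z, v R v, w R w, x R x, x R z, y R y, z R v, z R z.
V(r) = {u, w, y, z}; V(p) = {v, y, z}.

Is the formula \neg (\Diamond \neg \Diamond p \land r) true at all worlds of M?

No

Let φ = \neg (\Diamond \neg \Diamond p \land r). Evaluate φ at each world:
  u (successors {u, z}): φ is true.
  v (successors {v}): φ is true.
  w (successors {w}): φ is false.
  x (successors {x, z}): φ is true.
  y (successors {y}): φ is true.
  z (successors {v, z}): φ is true.
Detail at w (counterexample):
  At w: \Diamond \neg \Diamond p \land r is true, so \neg (\Diamond \neg \Diamond p \land r) is false.
    At w: \Diamond \neg \Diamond p is true, r is true, so \Diamond \neg \Diamond p \land r is true.
      At w: \Diamond \neg \Diamond p requires \neg \Diamond p at some successor in {w}.
        \neg \Diamond p holds at w, so \Diamond \neg \Diamond p is true at w.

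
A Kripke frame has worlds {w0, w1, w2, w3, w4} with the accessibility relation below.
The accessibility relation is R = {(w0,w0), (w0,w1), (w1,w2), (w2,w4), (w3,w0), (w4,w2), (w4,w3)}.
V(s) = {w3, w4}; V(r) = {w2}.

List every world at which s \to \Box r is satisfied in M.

w0, w1, w2

Recall that \Box ψ holds at a world iff ψ holds at every accessible world, and \Diamond ψ holds iff ψ holds at some accessible world.
Let φ = s \to \Box r. Evaluate φ at each world:
  w0 (successors {w0, w1}): φ is true.
  w1 (successors {w2}): φ is true.
  w2 (successors {w4}): φ is true.
  w3 (successors {w0}): φ is false.
  w4 (successors {w2, w3}): φ is false.
For instance, at w4:
  At w4: s is true, \Box r is false, so s \to \Box r is false.
    At w4: \Box r requires r at every successor {w2, w3}.
      r fails at w3, so \Box r is false at w4.
Satisfying worlds: {w0, w1, w2}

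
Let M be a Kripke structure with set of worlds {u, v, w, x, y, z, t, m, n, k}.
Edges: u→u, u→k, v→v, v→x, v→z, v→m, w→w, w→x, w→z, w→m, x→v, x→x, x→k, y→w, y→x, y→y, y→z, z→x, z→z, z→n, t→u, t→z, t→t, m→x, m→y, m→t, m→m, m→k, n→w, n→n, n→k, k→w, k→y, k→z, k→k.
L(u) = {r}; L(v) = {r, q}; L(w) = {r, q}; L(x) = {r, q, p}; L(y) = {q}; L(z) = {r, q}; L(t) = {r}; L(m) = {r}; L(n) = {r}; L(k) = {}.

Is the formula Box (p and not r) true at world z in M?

No

At z: Box (p and not r) requires p and not r at every successor {x, z, n}.
  p and not r fails at x, so Box (p and not r) is false at z.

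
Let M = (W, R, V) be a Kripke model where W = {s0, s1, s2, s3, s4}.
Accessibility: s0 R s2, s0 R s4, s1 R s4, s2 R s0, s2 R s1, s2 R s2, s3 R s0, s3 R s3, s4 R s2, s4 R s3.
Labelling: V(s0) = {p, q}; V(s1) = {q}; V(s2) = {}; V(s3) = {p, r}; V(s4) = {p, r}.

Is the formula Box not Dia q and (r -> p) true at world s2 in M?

No

At s2: Box not Dia q is false, r -> p is true, so Box not Dia q and (r -> p) is false.
  At s2: Box not Dia q requires not Dia q at every successor {s0, s1, s2}.
    not Dia q fails at s2, so Box not Dia q is false at s2.
      At s2: Dia q is true, so not Dia q is false.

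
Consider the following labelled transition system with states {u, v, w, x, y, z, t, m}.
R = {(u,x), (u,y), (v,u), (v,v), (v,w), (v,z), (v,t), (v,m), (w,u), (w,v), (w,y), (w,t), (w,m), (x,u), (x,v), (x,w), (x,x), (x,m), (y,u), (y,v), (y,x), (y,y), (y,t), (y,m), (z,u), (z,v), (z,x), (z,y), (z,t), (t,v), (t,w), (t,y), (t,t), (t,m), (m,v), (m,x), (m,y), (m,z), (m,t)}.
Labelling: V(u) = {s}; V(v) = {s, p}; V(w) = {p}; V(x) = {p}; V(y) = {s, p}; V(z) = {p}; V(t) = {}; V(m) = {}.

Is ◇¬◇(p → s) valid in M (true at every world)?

No

Let φ = ◇¬◇(p → s). Evaluate φ at each world:
  u (successors {x, y}): φ is false.
  v (successors {u, v, w, z, t, m}): φ is false.
  w (successors {u, v, y, t, m}): φ is false.
  x (successors {u, v, w, x, m}): φ is false.
  y (successors {u, v, x, y, t, m}): φ is false.
  z (successors {u, v, x, y, t}): φ is false.
  t (successors {v, w, y, t, m}): φ is false.
  m (successors {v, x, y, z, t}): φ is false.
Detail at u (counterexample):
  At u: ◇¬◇(p → s) requires ¬◇(p → s) at some successor in {x, y}.
    At x: ¬◇(p → s) is false.
    At y: ¬◇(p → s) is false.
  So ◇¬◇(p → s) is false at u.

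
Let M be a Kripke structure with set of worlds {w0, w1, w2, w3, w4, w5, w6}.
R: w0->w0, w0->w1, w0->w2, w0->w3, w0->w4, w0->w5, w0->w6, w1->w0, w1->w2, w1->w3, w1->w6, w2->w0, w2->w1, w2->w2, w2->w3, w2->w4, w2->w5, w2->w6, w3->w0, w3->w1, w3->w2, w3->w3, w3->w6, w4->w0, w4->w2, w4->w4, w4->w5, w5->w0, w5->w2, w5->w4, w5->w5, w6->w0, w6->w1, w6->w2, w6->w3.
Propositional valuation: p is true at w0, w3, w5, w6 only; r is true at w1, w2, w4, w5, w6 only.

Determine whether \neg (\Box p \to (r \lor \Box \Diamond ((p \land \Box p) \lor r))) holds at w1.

No

Recall that \Box ψ holds at a world iff ψ holds at every accessible world, and \Diamond ψ holds iff ψ holds at some accessible world.
At w1: \Box p \to (r \lor \Box \Diamond ((p \land \Box p) \lor r)) is true, so \neg (\Box p \to (r \lor \Box \Diamond ((p \land \Box p) \lor r))) is false.
  At w1: \Box p is false, r \lor \Box \Diamond ((p \land \Box p) \lor r) is true, so \Box p \to (r \lor \Box \Diamond ((p \land \Box p) \lor r)) is true.
    At w1: \Box p requires p at every successor {w0, w2, w3, w6}.
      p fails at w2, so \Box p is false at w1.
    At w1: r is true, \Box \Diamond ((p \land \Box p) \lor r) is true, so r \lor \Box \Diamond ((p \land \Box p) \lor r) is true.
      At w1: \Box \Diamond ((p \land \Box p) \lor r) requires \Diamond ((p \land \Box p) \lor r) at every successor {w0, w2, w3, w6}.
        At w0: \Diamond ((p \land \Box p) \lor r) is true.
        At w2: \Diamond ((p \land \Box p) \lor r) is true.
        At w3: \Diamond ((p \land \Box p) \lor r) is true.
        At w6: \Diamond ((p \land \Box p) \lor r) is true.
      So \Box \Diamond ((p \land \Box p) \lor r) is true at w1.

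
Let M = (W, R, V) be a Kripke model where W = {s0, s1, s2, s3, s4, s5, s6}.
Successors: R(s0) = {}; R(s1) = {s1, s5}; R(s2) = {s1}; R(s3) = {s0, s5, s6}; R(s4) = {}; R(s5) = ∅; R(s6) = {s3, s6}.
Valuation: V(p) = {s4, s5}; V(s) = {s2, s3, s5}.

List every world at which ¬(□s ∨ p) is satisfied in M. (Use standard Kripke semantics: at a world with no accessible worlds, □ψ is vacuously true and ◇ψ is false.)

s1, s2, s3, s6

Let φ = ¬(□s ∨ p). Evaluate φ at each world:
  s0 (successors ∅): φ is false.
  s1 (successors {s1, s5}): φ is true.
  s2 (successors {s1}): φ is true.
  s3 (successors {s0, s5, s6}): φ is true.
  s4 (successors ∅): φ is false.
  s5 (successors ∅): φ is false.
  s6 (successors {s3, s6}): φ is true.
For instance, at s3:
  At s3: □s ∨ p is false, so ¬(□s ∨ p) is true.
    At s3: □s is false, p is false, so □s ∨ p is false.
      At s3: □s requires s at every successor {s0, s5, s6}.
        s fails at s0, so □s is false at s3.
Satisfying worlds: {s1, s2, s3, s6}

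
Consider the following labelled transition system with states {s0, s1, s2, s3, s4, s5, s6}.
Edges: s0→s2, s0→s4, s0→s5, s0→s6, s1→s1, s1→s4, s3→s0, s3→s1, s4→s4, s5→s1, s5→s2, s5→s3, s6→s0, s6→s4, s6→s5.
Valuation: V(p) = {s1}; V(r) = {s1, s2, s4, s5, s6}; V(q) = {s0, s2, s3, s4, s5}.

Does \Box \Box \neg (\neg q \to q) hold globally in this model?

Let φ = \Box \Box \neg (\neg q \to q). Evaluate φ at each world:
  s0 (successors {s2, s4, s5, s6}): φ is false.
  s1 (successors {s1, s4}): φ is false.
  s2 (successors ∅): φ is true.
  s3 (successors {s0, s1}): φ is false.
  s4 (successors {s4}): φ is false.
  s5 (successors {s1, s2, s3}): φ is false.
  s6 (successors {s0, s4, s5}): φ is false.
Detail at s0 (counterexample):
  At s0: \Box \Box \neg (\neg q \to q) requires \Box \neg (\neg q \to q) at every successor {s2, s4, s5, s6}.
    \Box \neg (\neg q \to q) fails at s4, so \Box \Box \neg (\neg q \to q) is false at s0.
      At s4: \Box \neg (\neg q \to q) requires \neg (\neg q \to q) at every successor {s4}.
        \neg (\neg q \to q) fails at s4, so \Box \neg (\neg q \to q) is false at s4.

No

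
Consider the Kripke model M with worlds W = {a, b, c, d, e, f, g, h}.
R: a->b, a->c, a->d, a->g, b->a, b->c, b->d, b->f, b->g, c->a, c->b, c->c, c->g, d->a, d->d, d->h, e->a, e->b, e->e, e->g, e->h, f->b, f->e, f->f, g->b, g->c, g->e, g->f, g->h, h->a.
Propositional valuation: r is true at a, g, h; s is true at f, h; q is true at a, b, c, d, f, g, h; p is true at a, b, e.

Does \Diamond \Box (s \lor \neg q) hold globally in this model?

Let φ = \Diamond \Box (s \lor \neg q). Evaluate φ at each world:
  a (successors {b, c, d, g}): φ is false.
  b (successors {a, c, d, f, g}): φ is false.
  c (successors {a, b, c, g}): φ is false.
  d (successors {a, d, h}): φ is false.
  e (successors {a, b, e, g, h}): φ is false.
  f (successors {b, e, f}): φ is false.
  g (successors {b, c, e, f, h}): φ is false.
  h (successors {a}): φ is false.
Detail at a (counterexample):
  At a: \Diamond \Box (s \lor \neg q) requires \Box (s \lor \neg q) at some successor in {b, c, d, g}.
    At b: \Box (s \lor \neg q) is false.
    At c: \Box (s \lor \neg q) is false.
    At d: \Box (s \lor \neg q) is false.
    At g: \Box (s \lor \neg q) is false.
  So \Diamond \Box (s \lor \neg q) is false at a.

No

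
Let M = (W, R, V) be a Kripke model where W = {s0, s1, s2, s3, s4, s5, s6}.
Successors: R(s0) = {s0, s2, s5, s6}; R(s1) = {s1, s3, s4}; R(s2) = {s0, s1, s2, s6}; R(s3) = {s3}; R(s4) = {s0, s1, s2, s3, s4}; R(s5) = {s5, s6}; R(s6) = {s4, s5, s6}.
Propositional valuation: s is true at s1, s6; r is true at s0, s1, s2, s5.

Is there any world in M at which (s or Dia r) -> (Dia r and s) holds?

Yes

Recall that Dia ψ holds at a world iff ψ holds at some accessible world.
Let φ = (s or Dia r) -> (Dia r and s). Evaluate φ at each world:
  s0 (successors {s0, s2, s5, s6}): φ is false.
  s1 (successors {s1, s3, s4}): φ is true.
  s2 (successors {s0, s1, s2, s6}): φ is false.
  s3 (successors {s3}): φ is true.
  s4 (successors {s0, s1, s2, s3, s4}): φ is false.
  s5 (successors {s5, s6}): φ is false.
  s6 (successors {s4, s5, s6}): φ is true.
Detail at s1 (witness):
  At s1: s or Dia r is true, Dia r and s is true, so (s or Dia r) -> (Dia r and s) is true.
    At s1: s is true, Dia r is true, so s or Dia r is true.
      At s1: Dia r requires r at some successor in {s1, s3, s4}.
        r holds at s1, so Dia r is true at s1.
    At s1: Dia r is true, s is true, so Dia r and s is true.
      At s1: Dia r requires r at some successor in {s1, s3, s4}.
        r holds at s1, so Dia r is true at s1.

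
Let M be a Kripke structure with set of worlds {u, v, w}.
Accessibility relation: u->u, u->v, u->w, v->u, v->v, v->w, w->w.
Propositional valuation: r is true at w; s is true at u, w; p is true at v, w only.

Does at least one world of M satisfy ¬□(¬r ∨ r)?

Let φ = ¬□(¬r ∨ r). Evaluate φ at each world:
  u (successors {u, v, w}): φ is false.
  v (successors {u, v, w}): φ is false.
  w (successors {w}): φ is false.
For instance, at w:
  At w: □(¬r ∨ r) is true, so ¬□(¬r ∨ r) is false.
    At w: □(¬r ∨ r) requires ¬r ∨ r at every successor {w}.
      At w: ¬r ∨ r is true.
    So □(¬r ∨ r) is true at w.

No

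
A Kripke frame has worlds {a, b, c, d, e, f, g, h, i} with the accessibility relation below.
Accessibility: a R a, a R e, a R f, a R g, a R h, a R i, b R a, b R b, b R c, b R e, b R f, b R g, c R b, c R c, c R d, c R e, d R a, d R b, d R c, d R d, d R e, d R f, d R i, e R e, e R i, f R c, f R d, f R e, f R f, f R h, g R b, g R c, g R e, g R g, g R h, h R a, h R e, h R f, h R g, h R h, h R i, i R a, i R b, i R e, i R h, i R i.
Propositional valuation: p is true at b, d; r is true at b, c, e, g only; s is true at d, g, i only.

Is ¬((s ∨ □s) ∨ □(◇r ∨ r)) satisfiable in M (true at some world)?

No

Recall that □ψ holds at a world iff ψ holds at every accessible world, and ◇ψ holds iff ψ holds at some accessible world.
Let φ = ¬((s ∨ □s) ∨ □(◇r ∨ r)). Evaluate φ at each world:
  a (successors {a, e, f, g, h, i}): φ is false.
  b (successors {a, b, c, e, f, g}): φ is false.
  c (successors {b, c, d, e}): φ is false.
  d (successors {a, b, c, d, e, f, i}): φ is false.
  e (successors {e, i}): φ is false.
  f (successors {c, d, e, f, h}): φ is false.
  g (successors {b, c, e, g, h}): φ is false.
  h (successors {a, e, f, g, h, i}): φ is false.
  i (successors {a, b, e, h, i}): φ is false.
For instance, at f:
  At f: (s ∨ □s) ∨ □(◇r ∨ r) is true, so ¬((s ∨ □s) ∨ □(◇r ∨ r)) is false.
    At f: s ∨ □s is false, □(◇r ∨ r) is true, so (s ∨ □s) ∨ □(◇r ∨ r) is true.
      At f: s is false, □s is false, so s ∨ □s is false.
      At f: □(◇r ∨ r) requires ◇r ∨ r at every successor {c, d, e, f, h}.
        At c: ◇r ∨ r is true.
        At d: ◇r ∨ r is true.
        At e: ◇r ∨ r is true.
        At f: ◇r ∨ r is true.
        At h: ◇r ∨ r is true.
      So □(◇r ∨ r) is true at f.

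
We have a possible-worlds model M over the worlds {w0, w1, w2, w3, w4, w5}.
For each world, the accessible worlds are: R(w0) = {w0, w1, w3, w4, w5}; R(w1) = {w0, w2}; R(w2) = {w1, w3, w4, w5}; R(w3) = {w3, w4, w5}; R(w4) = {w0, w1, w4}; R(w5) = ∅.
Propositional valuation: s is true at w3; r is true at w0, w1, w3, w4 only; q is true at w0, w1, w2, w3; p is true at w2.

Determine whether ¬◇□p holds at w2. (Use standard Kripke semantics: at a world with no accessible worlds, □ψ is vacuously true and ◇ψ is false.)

At w2: ◇□p is true, so ¬◇□p is false.
  At w2: ◇□p requires □p at some successor in {w1, w3, w4, w5}.
    □p holds at w5, so ◇□p is true at w2.
      At w5: no accessible worlds, so □p holds vacuously.

No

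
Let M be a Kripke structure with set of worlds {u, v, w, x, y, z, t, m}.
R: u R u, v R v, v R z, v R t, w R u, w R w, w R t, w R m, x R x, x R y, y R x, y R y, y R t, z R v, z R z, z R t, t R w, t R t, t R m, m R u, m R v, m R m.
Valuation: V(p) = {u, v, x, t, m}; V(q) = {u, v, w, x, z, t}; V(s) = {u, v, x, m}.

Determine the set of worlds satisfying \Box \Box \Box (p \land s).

u

Let φ = \Box \Box \Box (p \land s). Evaluate φ at each world:
  u (successors {u}): φ is true.
  v (successors {v, z, t}): φ is false.
  w (successors {u, w, t, m}): φ is false.
  x (successors {x, y}): φ is false.
  y (successors {x, y, t}): φ is false.
  z (successors {v, z, t}): φ is false.
  t (successors {w, t, m}): φ is false.
  m (successors {u, v, m}): φ is false.
For instance, at u:
  At u: \Box \Box \Box (p \land s) requires \Box \Box (p \land s) at every successor {u}.
      At u: \Box \Box (p \land s) requires \Box (p \land s) at every successor {u}.
        At u: \Box (p \land s) is true.
      So \Box \Box (p \land s) is true at u.
  So \Box \Box \Box (p \land s) is true at u.
Satisfying worlds: {u}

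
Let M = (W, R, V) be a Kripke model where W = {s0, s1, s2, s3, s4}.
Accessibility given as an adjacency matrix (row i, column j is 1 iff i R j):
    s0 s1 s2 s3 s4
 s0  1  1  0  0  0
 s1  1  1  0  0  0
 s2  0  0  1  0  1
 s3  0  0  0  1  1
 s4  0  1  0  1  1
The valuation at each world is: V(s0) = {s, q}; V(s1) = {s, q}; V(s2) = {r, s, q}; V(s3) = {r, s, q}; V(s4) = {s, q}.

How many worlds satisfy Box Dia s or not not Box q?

5

Recall that Box ψ holds at a world iff ψ holds at every accessible world, and Dia ψ holds iff ψ holds at some accessible world.
Let φ = Box Dia s or not not Box q. Evaluate φ at each world:
  s0 (successors {s0, s1}): φ is true.
  s1 (successors {s0, s1}): φ is true.
  s2 (successors {s2, s4}): φ is true.
  s3 (successors {s3, s4}): φ is true.
  s4 (successors {s1, s3, s4}): φ is true.
For instance, at s4:
  At s4: Box Dia s is true, not not Box q is true, so Box Dia s or not not Box q is true.
    At s4: Box Dia s requires Dia s at every successor {s1, s3, s4}.
      At s1: Dia s is true.
      At s3: Dia s is true.
      At s4: Dia s is true.
    So Box Dia s is true at s4.
    At s4: not Box q is false, so not not Box q is true.
      At s4: Box q is true, so not Box q is false.
Satisfying worlds: {s0, s1, s2, s3, s4}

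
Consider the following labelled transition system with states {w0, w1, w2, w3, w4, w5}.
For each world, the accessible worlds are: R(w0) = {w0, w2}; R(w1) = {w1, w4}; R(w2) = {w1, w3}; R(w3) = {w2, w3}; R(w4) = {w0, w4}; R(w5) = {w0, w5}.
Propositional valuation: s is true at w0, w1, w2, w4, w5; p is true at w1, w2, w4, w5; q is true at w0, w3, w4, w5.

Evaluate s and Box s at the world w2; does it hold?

No

At w2: s is true, Box s is false, so s and Box s is false.
  At w2: Box s requires s at every successor {w1, w3}.
    s fails at w3, so Box s is false at w2.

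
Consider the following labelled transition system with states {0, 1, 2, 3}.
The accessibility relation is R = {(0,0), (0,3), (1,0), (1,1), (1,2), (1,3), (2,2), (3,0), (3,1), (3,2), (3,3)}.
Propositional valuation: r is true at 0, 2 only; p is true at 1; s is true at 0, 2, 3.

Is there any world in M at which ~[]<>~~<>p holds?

Let φ = ~[]<>~~<>p. Evaluate φ at each world:
  0 (successors {0, 3}): φ is false.
  1 (successors {0, 1, 2, 3}): φ is true.
  2 (successors {2}): φ is true.
  3 (successors {0, 1, 2, 3}): φ is true.
Detail at 1 (witness):
  At 1: []<>~~<>p is false, so ~[]<>~~<>p is true.
    At 1: []<>~~<>p requires <>~~<>p at every successor {0, 1, 2, 3}.
      <>~~<>p fails at 2, so []<>~~<>p is false at 1.

Yes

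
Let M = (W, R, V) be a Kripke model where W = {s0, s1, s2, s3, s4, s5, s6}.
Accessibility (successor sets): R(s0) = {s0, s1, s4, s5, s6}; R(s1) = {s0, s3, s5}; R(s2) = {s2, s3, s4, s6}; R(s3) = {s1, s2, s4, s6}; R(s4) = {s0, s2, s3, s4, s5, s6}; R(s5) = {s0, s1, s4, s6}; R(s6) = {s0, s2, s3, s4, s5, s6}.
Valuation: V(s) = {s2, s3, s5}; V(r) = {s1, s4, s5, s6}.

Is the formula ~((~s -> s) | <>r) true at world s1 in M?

At s1: (~s -> s) | <>r is true, so ~((~s -> s) | <>r) is false.
  At s1: ~s -> s is false, <>r is true, so (~s -> s) | <>r is true.
    At s1: <>r requires r at some successor in {s0, s3, s5}.
      r holds at s5, so <>r is true at s1.

No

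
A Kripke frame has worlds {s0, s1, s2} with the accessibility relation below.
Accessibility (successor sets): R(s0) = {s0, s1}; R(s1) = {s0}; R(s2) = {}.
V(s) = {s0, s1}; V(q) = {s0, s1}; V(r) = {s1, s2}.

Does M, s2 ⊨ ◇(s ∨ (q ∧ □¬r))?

At s2: no accessible worlds, so ◇(s ∨ (q ∧ □¬r)) is false.

No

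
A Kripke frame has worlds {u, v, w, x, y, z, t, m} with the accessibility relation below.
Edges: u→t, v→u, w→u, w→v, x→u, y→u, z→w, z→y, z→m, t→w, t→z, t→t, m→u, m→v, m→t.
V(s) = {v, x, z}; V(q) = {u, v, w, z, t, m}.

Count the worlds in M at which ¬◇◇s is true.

Recall that ◇ψ holds at a world iff ψ holds at some accessible world.
Let φ = ¬◇◇s. Evaluate φ at each world:
  u (successors {t}): φ is false.
  v (successors {u}): φ is true.
  w (successors {u, v}): φ is true.
  x (successors {u}): φ is true.
  y (successors {u}): φ is true.
  z (successors {w, y, m}): φ is false.
  t (successors {w, z, t}): φ is false.
  m (successors {u, v, t}): φ is false.
For instance, at y:
  At y: ◇◇s is false, so ¬◇◇s is true.
    At y: ◇◇s requires ◇s at some successor in {u}.
      At u: ◇s is false.
    So ◇◇s is false at y.
Satisfying worlds: {v, w, x, y}

4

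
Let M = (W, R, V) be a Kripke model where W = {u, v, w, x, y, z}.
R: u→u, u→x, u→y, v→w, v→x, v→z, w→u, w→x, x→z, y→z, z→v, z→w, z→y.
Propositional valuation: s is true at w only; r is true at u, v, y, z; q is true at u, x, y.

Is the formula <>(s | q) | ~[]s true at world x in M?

Yes

Recall that []ψ holds at a world iff ψ holds at every accessible world, and <>ψ holds iff ψ holds at some accessible world.
At x: <>(s | q) is false, ~[]s is true, so <>(s | q) | ~[]s is true.
  At x: <>(s | q) requires s | q at some successor in {z}.
    At z: s | q is false.
  So <>(s | q) is false at x.
  At x: []s is false, so ~[]s is true.
    At x: []s requires s at every successor {z}.
      s fails at z, so []s is false at x.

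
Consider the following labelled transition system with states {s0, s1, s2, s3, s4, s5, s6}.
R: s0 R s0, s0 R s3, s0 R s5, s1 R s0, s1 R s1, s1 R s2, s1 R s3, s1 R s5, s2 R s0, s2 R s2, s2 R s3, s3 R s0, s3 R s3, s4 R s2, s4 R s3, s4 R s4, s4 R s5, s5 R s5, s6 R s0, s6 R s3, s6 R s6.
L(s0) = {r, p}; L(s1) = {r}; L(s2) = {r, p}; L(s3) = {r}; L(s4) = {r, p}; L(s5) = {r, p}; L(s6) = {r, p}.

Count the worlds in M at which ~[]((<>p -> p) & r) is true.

6

Let φ = ~[]((<>p -> p) & r). Evaluate φ at each world:
  s0 (successors {s0, s3, s5}): φ is true.
  s1 (successors {s0, s1, s2, s3, s5}): φ is true.
  s2 (successors {s0, s2, s3}): φ is true.
  s3 (successors {s0, s3}): φ is true.
  s4 (successors {s2, s3, s4, s5}): φ is true.
  s5 (successors {s5}): φ is false.
  s6 (successors {s0, s3, s6}): φ is true.
For instance, at s1:
  At s1: []((<>p -> p) & r) is false, so ~[]((<>p -> p) & r) is true.
    At s1: []((<>p -> p) & r) requires (<>p -> p) & r at every successor {s0, s1, s2, s3, s5}.
      (<>p -> p) & r fails at s1, so []((<>p -> p) & r) is false at s1.
Satisfying worlds: {s0, s1, s2, s3, s4, s6}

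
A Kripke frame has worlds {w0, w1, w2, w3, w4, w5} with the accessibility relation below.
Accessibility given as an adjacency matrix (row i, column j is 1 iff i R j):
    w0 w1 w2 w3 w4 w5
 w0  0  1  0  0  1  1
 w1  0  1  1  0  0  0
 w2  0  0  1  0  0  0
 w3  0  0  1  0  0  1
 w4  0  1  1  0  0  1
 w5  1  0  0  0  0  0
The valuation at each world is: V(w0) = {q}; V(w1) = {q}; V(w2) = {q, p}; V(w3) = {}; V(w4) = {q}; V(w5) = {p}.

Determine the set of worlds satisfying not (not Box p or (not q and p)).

Let φ = not (not Box p or (not q and p)). Evaluate φ at each world:
  w0 (successors {w1, w4, w5}): φ is false.
  w1 (successors {w1, w2}): φ is false.
  w2 (successors {w2}): φ is true.
  w3 (successors {w2, w5}): φ is true.
  w4 (successors {w1, w2, w5}): φ is false.
  w5 (successors {w0}): φ is false.
For instance, at w5:
  At w5: not Box p or (not q and p) is true, so not (not Box p or (not q and p)) is false.
    At w5: not Box p is true, not q and p is true, so not Box p or (not q and p) is true.
      At w5: Box p is false, so not Box p is true.
Satisfying worlds: {w2, w3}

w2, w3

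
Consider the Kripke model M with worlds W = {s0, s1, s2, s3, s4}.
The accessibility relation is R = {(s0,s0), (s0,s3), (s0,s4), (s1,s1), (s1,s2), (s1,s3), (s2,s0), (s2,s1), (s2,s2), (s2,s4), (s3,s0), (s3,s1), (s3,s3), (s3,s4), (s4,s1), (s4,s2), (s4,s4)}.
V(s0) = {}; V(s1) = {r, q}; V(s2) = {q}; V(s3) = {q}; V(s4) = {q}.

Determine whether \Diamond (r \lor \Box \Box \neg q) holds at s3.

At s3: \Diamond (r \lor \Box \Box \neg q) requires r \lor \Box \Box \neg q at some successor in {s0, s1, s3, s4}.
  r \lor \Box \Box \neg q holds at s1, so \Diamond (r \lor \Box \Box \neg q) is true at s3.
    At s1: r is true, \Box \Box \neg q is false, so r \lor \Box \Box \neg q is true.
      At s1: \Box \Box \neg q requires \Box \neg q at every successor {s1, s2, s3}.
        \Box \neg q fails at s1, so \Box \Box \neg q is false at s1.

Yes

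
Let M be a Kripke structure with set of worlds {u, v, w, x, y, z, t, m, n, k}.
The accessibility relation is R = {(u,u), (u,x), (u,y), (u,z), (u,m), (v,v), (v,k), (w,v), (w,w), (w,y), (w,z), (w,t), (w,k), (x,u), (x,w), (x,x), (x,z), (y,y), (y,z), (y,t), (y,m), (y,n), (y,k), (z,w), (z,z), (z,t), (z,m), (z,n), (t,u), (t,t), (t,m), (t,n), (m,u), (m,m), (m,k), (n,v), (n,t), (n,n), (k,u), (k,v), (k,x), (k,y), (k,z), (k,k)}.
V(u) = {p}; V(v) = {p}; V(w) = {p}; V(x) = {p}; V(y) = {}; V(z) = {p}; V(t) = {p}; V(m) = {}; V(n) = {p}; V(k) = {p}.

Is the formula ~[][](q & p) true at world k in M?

At k: [][](q & p) is false, so ~[][](q & p) is true.
  At k: [][](q & p) requires [](q & p) at every successor {u, v, x, y, z, k}.
    [](q & p) fails at u, so [][](q & p) is false at k.
      At u: [](q & p) requires q & p at every successor {u, x, y, z, m}.
        q & p fails at u, so [](q & p) is false at u.

Yes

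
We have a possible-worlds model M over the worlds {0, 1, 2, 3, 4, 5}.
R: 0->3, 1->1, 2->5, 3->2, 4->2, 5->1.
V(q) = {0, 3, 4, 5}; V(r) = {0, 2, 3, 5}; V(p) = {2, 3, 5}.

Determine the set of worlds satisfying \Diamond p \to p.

1, 2, 3, 5

Let φ = \Diamond p \to p. Evaluate φ at each world:
  0 (successors {3}): φ is false.
  1 (successors {1}): φ is true.
  2 (successors {5}): φ is true.
  3 (successors {2}): φ is true.
  4 (successors {2}): φ is false.
  5 (successors {1}): φ is true.
For instance, at 0:
  At 0: \Diamond p is true, p is false, so \Diamond p \to p is false.
    At 0: \Diamond p requires p at some successor in {3}.
      p holds at 3, so \Diamond p is true at 0.
Satisfying worlds: {1, 2, 3, 5}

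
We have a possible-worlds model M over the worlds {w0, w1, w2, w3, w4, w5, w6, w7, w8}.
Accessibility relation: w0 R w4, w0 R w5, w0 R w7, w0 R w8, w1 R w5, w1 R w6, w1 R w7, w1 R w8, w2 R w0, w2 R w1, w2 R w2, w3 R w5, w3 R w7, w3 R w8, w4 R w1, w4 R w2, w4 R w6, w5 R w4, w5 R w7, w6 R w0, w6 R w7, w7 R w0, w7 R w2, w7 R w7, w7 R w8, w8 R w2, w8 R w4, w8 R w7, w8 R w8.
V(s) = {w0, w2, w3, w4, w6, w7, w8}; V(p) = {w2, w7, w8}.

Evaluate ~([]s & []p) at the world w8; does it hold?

At w8: []s & []p is false, so ~([]s & []p) is true.
  At w8: []s is true, []p is false, so []s & []p is false.
    At w8: []s requires s at every successor {w2, w4, w7, w8}.
      At w2: s is true.
      At w4: s is true.
      At w7: s is true.
      At w8: s is true.
    So []s is true at w8.
    At w8: []p requires p at every successor {w2, w4, w7, w8}.
      p fails at w4, so []p is false at w8.

Yes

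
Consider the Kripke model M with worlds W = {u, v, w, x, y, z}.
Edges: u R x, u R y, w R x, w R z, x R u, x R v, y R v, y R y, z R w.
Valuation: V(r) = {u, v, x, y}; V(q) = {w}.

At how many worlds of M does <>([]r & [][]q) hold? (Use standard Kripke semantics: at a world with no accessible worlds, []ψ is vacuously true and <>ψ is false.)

Let φ = <>([]r & [][]q). Evaluate φ at each world:
  u (successors {x, y}): φ is false.
  v (successors ∅): φ is false.
  w (successors {x, z}): φ is false.
  x (successors {u, v}): φ is true.
  y (successors {v, y}): φ is true.
  z (successors {w}): φ is false.
For instance, at y:
  At y: <>([]r & [][]q) requires []r & [][]q at some successor in {v, y}.
    []r & [][]q holds at v, so <>([]r & [][]q) is true at y.
      At v: []r is true, [][]q is true, so []r & [][]q is true.
Satisfying worlds: {x, y}

2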